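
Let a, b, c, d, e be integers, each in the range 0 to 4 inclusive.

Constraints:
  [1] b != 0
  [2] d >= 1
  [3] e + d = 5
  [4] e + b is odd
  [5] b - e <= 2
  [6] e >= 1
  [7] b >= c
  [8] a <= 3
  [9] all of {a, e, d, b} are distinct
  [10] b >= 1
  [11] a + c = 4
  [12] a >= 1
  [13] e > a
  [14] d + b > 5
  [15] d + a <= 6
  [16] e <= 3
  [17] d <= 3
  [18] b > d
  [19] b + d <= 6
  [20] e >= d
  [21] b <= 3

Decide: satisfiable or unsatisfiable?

Unsatisfiable

Constraints 2, 6, 8, 10, 12, 16, 17, and 21 confine each of a, e, d, b to the 3 values {1, …, 3}.
Constraint 9 requires all 4 of them to be distinct, but only 3 values are available — impossible by the pigeonhole principle.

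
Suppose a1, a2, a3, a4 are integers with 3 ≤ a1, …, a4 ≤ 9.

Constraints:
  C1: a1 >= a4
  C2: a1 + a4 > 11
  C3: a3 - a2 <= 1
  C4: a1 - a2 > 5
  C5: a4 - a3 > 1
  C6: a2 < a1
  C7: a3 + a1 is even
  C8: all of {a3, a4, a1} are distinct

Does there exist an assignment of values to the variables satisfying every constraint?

Satisfiable

One satisfying assignment is a1 = 9, a2 = 3, a3 = 3, a4 = 5.
For the less obvious constraints — constraint 2: a1 + a4 = 14; constraint 3: a3 - a2 = 0 — and the others hold by inspection.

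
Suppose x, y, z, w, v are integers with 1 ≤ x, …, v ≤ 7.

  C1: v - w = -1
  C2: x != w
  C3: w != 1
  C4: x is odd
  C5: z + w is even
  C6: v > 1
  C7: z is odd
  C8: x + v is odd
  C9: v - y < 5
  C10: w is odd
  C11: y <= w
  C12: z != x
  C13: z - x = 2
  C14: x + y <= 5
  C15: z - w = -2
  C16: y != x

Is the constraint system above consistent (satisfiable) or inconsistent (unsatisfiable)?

One satisfying assignment is x = 1, y = 2, z = 3, w = 5, v = 4.
For the less obvious constraints — constraint 1: v - w = -1; constraint 9: v - y = 2; constraint 13: z - x = 2 — and the others hold by inspection.

Satisfiable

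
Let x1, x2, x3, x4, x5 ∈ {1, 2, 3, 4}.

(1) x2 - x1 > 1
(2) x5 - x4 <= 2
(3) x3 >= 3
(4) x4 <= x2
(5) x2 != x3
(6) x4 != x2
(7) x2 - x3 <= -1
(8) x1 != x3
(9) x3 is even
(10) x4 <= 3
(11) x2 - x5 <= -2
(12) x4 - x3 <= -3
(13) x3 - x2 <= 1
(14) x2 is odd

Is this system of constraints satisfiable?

Unsatisfiable

Constraints 2, 11, 12, and 13 give x4 − x5 ≥ -2, x5 − x2 ≥ 2, x2 − x3 ≥ -1, x3 − x4 ≥ 3.
Adding all 4 inequalities: the left sides telescope to 0, and the right sides sum to (-2) + 2 + (-1) + 3 = 2. So 0 ≥ 2, which is false.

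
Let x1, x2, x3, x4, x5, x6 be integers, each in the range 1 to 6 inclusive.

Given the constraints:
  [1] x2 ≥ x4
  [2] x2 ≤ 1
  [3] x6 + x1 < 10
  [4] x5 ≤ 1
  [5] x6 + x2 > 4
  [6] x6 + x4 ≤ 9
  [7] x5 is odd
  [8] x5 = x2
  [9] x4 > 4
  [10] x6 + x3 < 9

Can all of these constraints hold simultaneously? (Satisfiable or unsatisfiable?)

From constraint 9: x4 ≥ 5. From constraints 1 and 2: x4 ≤ x2 and x2 ≤ 1, so x4 ≤ 1. But 1 < 5, so no value of x4 works.

Unsatisfiable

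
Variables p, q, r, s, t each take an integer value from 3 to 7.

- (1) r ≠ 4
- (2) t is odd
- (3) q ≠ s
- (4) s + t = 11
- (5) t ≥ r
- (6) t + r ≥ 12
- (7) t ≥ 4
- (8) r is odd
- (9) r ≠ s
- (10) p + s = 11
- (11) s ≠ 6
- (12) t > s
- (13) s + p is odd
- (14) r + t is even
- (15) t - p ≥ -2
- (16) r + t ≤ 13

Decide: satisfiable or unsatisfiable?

Take p = 7, q = 3, r = 5, s = 4, t = 7. Then constraint 4: s + t = 11; constraint 6: t + r = 12, and every other listed constraint is also met.

Satisfiable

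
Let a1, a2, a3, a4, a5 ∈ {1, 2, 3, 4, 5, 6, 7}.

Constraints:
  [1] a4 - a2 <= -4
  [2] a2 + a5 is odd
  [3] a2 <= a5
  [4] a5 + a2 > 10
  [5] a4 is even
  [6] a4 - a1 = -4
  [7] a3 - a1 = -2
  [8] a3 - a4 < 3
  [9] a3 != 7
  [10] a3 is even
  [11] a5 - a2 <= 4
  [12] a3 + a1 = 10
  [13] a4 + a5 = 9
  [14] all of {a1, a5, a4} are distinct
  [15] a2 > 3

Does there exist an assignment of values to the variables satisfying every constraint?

Satisfiable

Take a1 = 6, a2 = 6, a3 = 4, a4 = 2, a5 = 7. Then constraint 1: a4 - a2 = -4; constraint 4: a5 + a2 = 13, and every other listed constraint is also met.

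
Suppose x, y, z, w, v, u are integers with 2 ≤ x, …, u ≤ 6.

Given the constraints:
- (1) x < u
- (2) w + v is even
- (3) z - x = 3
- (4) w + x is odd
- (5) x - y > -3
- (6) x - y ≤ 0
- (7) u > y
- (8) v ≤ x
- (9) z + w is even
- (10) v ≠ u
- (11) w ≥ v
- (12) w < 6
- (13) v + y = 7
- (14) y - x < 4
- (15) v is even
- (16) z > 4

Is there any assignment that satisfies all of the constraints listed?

Satisfiable

Try x = 3, y = 5, z = 6, w = 4, v = 2, u = 6.
Check constraint 3: z - x = 3; constraint 5: x - y = -2; constraint 6: x - y = -2. The remaining constraints are straightforward to verify.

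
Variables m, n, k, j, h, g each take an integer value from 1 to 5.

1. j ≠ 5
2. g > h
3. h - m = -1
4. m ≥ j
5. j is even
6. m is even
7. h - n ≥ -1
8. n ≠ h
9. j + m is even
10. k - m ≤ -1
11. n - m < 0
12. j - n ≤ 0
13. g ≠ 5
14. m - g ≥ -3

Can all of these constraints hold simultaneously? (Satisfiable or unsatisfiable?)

Satisfiable

One satisfying assignment is m = 4, n = 2, k = 3, j = 2, h = 3, g = 4.
For the less obvious constraints — constraint 3: h - m = -1; constraint 7: h - n = 1; constraint 10: k - m = -1 — and the others hold by inspection.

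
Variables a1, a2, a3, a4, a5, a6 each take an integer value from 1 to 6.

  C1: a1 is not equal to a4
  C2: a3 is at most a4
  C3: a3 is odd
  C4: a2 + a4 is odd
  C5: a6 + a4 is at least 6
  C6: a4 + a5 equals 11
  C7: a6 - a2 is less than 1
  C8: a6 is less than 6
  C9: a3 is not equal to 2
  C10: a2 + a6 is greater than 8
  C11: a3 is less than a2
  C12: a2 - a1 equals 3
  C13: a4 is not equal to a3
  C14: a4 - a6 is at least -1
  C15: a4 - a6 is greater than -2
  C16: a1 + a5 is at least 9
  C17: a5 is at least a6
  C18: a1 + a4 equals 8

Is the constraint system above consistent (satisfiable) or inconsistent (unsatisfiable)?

The assignment a1 = 3, a2 = 6, a3 = 1, a4 = 5, a5 = 6, a6 = 4 works:
  constraint 5 holds since a6 + a4 = 9.
  constraint 6 holds since a4 + a5 = 11.
The rest check out directly.

Satisfiable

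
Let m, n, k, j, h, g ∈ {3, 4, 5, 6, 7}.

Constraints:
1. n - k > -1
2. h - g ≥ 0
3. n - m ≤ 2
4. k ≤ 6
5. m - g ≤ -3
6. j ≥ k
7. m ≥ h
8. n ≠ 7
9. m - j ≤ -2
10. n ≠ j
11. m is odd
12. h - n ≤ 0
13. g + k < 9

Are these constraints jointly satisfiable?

Constraints 2, 3, 5, and 12 give h − g ≥ 0, g − m ≥ 3, m − n ≥ -2, n − h ≥ 0.
Adding all 4 inequalities: the left sides telescope to 0, and the right sides sum to 0 + 3 + (-2) + 0 = 1. So 0 ≥ 1, which is false.

Unsatisfiable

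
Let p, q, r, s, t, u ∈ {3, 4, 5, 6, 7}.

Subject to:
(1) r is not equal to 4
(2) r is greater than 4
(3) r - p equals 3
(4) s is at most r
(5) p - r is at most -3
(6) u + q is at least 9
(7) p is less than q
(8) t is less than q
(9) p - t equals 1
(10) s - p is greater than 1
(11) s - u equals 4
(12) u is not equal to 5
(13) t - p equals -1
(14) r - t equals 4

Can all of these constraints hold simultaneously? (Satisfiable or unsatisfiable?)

Satisfiable

Try p = 4, q = 7, r = 7, s = 7, t = 3, u = 3.
Check constraint 3: r - p = 3; constraint 5: p - r = -3; constraint 6: u + q = 10. The remaining constraints are straightforward to verify.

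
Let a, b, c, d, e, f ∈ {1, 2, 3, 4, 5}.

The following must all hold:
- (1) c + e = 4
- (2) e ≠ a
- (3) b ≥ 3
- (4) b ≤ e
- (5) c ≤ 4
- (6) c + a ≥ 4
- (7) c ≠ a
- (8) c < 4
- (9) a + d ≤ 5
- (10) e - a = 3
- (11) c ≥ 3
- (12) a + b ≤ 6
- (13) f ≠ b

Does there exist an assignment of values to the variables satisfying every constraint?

From constraint 11: c ≥ 3. From constraints 3 and 4: e ≥ b ≥ 3. Hence c + e ≥ 6. But constraint 1 requires c + e = 4, and 4 < 6. Contradiction.

Unsatisfiable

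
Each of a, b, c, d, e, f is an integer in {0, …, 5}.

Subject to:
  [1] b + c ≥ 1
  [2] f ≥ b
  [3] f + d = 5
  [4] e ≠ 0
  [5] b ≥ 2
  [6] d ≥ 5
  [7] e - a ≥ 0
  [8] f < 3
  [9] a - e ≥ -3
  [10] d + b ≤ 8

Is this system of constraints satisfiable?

Unsatisfiable

From constraints 2 and 5: f ≥ b ≥ 2. From constraint 6: d ≥ 5. Hence f + d ≥ 7. But constraint 3 requires f + d = 5, and 5 < 7. Contradiction.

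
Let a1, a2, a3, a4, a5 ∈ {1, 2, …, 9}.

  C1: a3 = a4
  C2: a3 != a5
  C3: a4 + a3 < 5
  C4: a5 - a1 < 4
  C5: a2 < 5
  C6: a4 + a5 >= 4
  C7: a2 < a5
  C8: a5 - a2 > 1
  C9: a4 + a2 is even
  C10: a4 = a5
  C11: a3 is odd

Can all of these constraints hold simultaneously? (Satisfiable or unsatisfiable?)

From constraints 1 and 10, a3 = a4 = a5, so a3 = a5. But constraint 2 says a3 ≠ a5. Contradiction.

Unsatisfiable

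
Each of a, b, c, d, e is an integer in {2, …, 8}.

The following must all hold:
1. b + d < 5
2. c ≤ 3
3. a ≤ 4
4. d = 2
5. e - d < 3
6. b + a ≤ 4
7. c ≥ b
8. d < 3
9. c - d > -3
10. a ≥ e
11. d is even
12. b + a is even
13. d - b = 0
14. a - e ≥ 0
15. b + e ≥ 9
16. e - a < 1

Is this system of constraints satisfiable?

From constraints 2 and 7: b ≤ c ≤ 3. From constraints 3 and 10: e ≤ a ≤ 4. Hence b + e ≤ 7. But constraint 15 requires b + e ≥ 9, and 9 > 7. Contradiction.

Unsatisfiable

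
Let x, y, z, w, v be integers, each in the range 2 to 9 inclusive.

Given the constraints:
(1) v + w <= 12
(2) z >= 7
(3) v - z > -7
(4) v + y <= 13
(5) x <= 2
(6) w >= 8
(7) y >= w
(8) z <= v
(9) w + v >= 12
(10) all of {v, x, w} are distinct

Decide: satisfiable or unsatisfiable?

Unsatisfiable

From constraints 2 and 8: v ≥ z ≥ 7. From constraints 6 and 7: y ≥ w ≥ 8. Hence v + y ≥ 15. But constraint 4 requires v + y ≤ 13, and 13 < 15. Contradiction.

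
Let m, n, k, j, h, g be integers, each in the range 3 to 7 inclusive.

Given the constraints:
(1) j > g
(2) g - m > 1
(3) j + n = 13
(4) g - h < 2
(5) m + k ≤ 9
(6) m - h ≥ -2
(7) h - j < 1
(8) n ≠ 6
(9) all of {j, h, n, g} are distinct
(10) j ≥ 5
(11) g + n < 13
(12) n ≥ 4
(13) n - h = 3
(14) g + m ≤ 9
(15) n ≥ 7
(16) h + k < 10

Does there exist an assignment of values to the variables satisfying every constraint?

Satisfiable

One satisfying assignment is m = 3, n = 7, k = 5, j = 6, h = 4, g = 5.
For the less obvious constraints — constraint 2: g - m = 2; constraint 3: j + n = 13; constraint 4: g - h = 1 — and the others hold by inspection.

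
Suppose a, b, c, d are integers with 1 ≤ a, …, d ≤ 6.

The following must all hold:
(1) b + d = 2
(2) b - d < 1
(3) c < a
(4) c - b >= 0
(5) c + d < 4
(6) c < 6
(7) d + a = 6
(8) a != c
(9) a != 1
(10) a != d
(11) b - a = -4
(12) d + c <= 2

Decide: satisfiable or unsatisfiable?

Take a = 5, b = 1, c = 1, d = 1. Then constraint 1: b + d = 2; constraint 2: b - d = 0, and every other listed constraint is also met.

Satisfiable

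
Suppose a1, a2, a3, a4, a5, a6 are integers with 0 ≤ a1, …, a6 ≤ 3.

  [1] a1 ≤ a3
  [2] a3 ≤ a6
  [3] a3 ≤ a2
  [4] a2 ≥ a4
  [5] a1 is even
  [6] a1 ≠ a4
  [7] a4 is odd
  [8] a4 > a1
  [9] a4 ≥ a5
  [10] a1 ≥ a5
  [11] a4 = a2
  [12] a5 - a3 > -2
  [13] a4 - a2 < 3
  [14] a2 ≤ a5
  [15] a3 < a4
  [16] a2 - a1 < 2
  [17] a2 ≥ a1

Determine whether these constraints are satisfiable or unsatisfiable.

Unsatisfiable

Constraints 1, 4, 10, 14, and 15 give a4 ≤ a2, a2 ≤ a5, a5 ≤ a1, a1 ≤ a3, a3 < a4. Chaining: a4 ≤ a2 ≤ a5 ≤ a1 ≤ a3 < a4, which forces a4 < a4 — impossible.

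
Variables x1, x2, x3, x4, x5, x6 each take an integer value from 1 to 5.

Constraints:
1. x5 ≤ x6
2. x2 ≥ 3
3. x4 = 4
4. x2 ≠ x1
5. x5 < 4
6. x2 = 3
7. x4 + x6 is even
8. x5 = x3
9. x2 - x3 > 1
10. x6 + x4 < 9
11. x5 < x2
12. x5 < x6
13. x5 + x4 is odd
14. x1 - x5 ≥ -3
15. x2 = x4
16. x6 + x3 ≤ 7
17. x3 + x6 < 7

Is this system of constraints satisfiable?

Constraint 6 fixes x2 = 3 and constraint 3 fixes x4 = 4, but constraint 15 requires x2 = x4. Since 3 ≠ 4, contradiction.

Unsatisfiable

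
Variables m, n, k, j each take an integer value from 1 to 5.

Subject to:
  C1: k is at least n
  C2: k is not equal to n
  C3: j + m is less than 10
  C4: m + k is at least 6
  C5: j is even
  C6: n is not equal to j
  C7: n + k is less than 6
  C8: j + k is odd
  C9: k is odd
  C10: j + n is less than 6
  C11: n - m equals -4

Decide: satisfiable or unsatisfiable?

Satisfiable

Take m = 5, n = 1, k = 3, j = 4. Then constraint 3: j + m = 9; constraint 4: m + k = 8; constraint 7: n + k = 4, and every other listed constraint is also met.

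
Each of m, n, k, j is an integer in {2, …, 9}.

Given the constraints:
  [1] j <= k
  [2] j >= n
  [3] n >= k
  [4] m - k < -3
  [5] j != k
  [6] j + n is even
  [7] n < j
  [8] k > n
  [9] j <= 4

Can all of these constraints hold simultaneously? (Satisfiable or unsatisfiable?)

Constraints 1, 3, and 7 give n < j, j ≤ k, k ≤ n. Chaining: n < j ≤ k ≤ n, which forces n < n — impossible.

Unsatisfiable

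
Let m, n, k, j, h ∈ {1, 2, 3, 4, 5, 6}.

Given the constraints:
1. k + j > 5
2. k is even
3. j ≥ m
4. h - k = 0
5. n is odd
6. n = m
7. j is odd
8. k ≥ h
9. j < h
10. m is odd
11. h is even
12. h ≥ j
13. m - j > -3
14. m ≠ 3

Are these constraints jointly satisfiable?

Satisfiable

The assignment m = 1, n = 1, k = 6, j = 1, h = 6 works:
  constraint 1 holds since k + j = 7.
  constraint 4 holds since h - k = 0.
The rest check out directly.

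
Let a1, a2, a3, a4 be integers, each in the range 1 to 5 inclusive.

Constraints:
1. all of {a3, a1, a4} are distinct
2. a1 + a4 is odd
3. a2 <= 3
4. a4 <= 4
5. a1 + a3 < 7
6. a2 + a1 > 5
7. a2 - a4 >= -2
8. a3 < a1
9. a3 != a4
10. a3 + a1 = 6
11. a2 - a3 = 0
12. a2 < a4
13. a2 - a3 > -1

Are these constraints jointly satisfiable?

Satisfiable

Take a1 = 5, a2 = 1, a3 = 1, a4 = 2. Then constraint 5: a1 + a3 = 6; constraint 6: a2 + a1 = 6; constraint 7: a2 - a4 = -1, and every other listed constraint is also met.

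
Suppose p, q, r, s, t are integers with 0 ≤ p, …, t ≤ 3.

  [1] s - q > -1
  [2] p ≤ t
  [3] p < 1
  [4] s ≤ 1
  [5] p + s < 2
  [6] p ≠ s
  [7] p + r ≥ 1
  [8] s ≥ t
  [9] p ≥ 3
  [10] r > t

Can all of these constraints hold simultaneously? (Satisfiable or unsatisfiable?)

Unsatisfiable

From constraints 2 and 9: t ≥ p and p ≥ 3, so t ≥ 3. From constraints 4 and 8: t ≤ s and s ≤ 1, so t ≤ 1. But 1 < 3, so no value of t works.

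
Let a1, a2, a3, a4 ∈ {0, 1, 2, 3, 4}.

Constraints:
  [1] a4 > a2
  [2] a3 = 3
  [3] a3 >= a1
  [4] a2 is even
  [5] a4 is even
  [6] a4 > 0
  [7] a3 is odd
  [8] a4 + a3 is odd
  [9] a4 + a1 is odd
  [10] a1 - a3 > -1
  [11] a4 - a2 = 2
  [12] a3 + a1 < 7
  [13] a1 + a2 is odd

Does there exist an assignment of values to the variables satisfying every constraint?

Try a1 = 3, a2 = 0, a3 = 3, a4 = 2.
Check constraint 10: a1 - a3 = 0; constraint 11: a4 - a2 = 2; constraint 12: a3 + a1 = 6. The remaining constraints are straightforward to verify.

Satisfiable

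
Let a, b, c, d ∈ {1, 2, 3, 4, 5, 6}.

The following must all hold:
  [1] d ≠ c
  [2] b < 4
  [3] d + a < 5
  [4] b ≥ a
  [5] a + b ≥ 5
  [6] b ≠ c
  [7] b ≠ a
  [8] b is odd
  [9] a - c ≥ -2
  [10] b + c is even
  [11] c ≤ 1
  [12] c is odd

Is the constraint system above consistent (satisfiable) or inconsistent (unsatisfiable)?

Satisfiable

Try a = 2, b = 3, c = 1, d = 2.
Check constraint 3: d + a = 4; constraint 5: a + b = 5; constraint 9: a - c = 1. The remaining constraints are straightforward to verify.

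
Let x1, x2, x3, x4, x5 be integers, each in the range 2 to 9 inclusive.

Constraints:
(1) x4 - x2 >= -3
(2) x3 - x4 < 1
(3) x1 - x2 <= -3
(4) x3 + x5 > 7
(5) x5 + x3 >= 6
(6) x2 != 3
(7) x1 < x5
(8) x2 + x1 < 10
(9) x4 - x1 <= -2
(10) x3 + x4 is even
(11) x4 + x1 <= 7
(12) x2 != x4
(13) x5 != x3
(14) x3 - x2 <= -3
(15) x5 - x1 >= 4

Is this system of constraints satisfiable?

Constraints 1, 3, and 9 give x2 − x1 ≥ 3, x1 − x4 ≥ 2, x4 − x2 ≥ -3.
Adding all 3 inequalities: the left sides telescope to 0, and the right sides sum to 3 + 2 + (-3) = 2. So 0 ≥ 2, which is false.

Unsatisfiable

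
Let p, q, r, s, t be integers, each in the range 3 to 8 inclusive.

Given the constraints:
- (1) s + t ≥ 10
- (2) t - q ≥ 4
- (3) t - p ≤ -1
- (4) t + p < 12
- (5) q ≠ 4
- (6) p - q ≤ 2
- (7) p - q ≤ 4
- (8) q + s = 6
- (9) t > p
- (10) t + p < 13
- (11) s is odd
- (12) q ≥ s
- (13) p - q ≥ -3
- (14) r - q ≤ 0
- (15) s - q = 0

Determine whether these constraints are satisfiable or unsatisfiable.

Constraints 2, 3, and 7 give q − p ≥ -4, p − t ≥ 1, t − q ≥ 4.
Adding all 3 inequalities: the left sides telescope to 0, and the right sides sum to (-4) + 1 + 4 = 1. So 0 ≥ 1, which is false.

Unsatisfiable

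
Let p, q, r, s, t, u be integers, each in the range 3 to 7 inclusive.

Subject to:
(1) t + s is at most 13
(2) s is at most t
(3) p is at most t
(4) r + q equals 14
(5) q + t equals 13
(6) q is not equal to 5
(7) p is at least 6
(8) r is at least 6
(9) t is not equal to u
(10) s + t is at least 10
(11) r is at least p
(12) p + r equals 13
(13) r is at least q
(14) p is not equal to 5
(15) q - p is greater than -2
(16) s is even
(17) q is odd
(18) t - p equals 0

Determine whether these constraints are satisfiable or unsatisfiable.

Satisfiable

The assignment p = 6, q = 7, r = 7, s = 6, t = 6, u = 5 works:
  constraint 1 holds since t + s = 12.
  constraint 4 holds since r + q = 14.
The rest check out directly.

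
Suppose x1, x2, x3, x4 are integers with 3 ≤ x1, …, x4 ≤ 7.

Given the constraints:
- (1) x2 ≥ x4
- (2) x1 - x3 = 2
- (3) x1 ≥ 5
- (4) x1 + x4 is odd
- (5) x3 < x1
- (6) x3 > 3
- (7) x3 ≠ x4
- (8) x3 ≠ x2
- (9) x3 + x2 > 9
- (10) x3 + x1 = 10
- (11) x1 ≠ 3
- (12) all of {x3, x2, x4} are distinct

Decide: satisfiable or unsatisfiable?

One satisfying assignment is x1 = 6, x2 = 7, x3 = 4, x4 = 3.
For the less obvious constraints — constraint 2: x1 - x3 = 2; constraint 9: x3 + x2 = 11; constraint 10: x3 + x1 = 10 — and the others hold by inspection.

Satisfiable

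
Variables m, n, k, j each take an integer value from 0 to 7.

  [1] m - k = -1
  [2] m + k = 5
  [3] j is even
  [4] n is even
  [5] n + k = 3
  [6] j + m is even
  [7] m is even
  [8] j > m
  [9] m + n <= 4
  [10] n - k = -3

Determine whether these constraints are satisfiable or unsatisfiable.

Satisfiable

Try m = 2, n = 0, k = 3, j = 6.
Check constraint 1: m - k = -1; constraint 2: m + k = 5. The remaining constraints are straightforward to verify.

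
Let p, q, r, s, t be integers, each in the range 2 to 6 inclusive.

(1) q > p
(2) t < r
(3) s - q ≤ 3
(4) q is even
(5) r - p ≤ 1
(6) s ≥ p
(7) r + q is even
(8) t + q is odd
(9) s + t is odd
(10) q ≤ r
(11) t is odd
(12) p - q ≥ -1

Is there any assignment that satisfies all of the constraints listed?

Satisfiable

Try p = 3, q = 4, r = 4, s = 6, t = 3.
Check constraint 3: s - q = 2; constraint 5: r - p = 1; constraint 12: p - q = -1. The remaining constraints are straightforward to verify.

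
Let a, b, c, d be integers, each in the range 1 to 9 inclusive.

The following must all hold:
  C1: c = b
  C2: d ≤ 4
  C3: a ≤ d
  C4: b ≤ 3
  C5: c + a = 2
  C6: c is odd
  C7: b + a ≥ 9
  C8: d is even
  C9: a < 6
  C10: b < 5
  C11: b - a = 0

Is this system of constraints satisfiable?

From constraint 4: b ≤ 3. From constraints 2 and 3: a ≤ d ≤ 4. Hence b + a ≤ 7. But constraint 7 requires b + a ≥ 9, and 9 > 7. Contradiction.

Unsatisfiable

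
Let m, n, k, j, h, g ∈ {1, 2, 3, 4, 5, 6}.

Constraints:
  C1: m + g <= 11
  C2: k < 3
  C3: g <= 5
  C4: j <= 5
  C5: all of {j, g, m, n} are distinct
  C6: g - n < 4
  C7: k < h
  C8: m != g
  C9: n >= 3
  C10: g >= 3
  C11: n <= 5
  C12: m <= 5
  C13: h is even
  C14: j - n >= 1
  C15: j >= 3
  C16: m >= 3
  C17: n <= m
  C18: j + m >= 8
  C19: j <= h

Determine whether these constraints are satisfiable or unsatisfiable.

Unsatisfiable

Constraints 3, 4, 9, 10, 11, 12, 15, and 16 confine each of j, g, m, n to the 3 values {3, …, 5}.
Constraint 5 requires all 4 of them to be distinct, but only 3 values are available — impossible by the pigeonhole principle.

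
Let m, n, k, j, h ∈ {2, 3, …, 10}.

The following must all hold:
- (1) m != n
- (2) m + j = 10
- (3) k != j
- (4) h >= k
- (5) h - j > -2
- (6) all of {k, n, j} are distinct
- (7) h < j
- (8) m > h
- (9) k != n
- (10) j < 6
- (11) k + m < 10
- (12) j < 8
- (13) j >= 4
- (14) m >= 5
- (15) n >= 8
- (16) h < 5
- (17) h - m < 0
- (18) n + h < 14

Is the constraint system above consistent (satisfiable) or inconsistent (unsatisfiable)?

Satisfiable

One satisfying assignment is m = 6, n = 10, k = 3, j = 4, h = 3.
For the less obvious constraints — constraint 2: m + j = 10; constraint 5: h - j = -1; constraint 11: k + m = 9 — and the others hold by inspection.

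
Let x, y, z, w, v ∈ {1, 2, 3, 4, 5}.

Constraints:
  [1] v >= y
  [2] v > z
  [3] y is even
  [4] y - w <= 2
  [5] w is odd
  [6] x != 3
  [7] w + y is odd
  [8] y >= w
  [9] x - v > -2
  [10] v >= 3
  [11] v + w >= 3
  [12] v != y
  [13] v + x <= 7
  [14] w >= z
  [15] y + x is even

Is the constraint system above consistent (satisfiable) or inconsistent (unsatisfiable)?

Satisfiable

Take x = 4, y = 2, z = 1, w = 1, v = 3. Then constraint 4: y - w = 1; constraint 9: x - v = 1; constraint 11: v + w = 4, and every other listed constraint is also met.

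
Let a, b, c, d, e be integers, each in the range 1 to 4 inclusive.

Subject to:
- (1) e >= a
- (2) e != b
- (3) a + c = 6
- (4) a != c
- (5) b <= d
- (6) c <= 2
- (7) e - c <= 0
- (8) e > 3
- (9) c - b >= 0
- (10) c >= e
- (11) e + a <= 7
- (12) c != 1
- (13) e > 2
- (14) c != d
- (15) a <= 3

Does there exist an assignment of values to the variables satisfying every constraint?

From constraint 15: a ≤ 3. From constraint 6: c ≤ 2. Hence a + c ≤ 5. But constraint 3 requires a + c = 6, and 6 > 5. Contradiction.

Unsatisfiable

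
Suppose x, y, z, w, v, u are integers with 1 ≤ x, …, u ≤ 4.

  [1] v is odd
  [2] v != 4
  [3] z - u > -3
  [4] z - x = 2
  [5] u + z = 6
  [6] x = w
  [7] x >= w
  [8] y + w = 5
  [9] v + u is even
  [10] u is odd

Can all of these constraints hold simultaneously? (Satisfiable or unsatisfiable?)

The assignment x = 1, y = 4, z = 3, w = 1, v = 1, u = 3 works:
  constraint 3 holds since z - u = 0.
  constraint 4 holds since z - x = 2.
  constraint 5 holds since u + z = 6.
The rest check out directly.

Satisfiable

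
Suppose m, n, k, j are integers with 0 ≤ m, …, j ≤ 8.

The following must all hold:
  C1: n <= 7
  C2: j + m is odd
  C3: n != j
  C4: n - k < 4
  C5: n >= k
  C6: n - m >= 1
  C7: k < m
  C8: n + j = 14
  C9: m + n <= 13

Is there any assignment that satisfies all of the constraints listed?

Try m = 5, n = 6, k = 4, j = 8.
Check constraint 4: n - k = 2; constraint 6: n - m = 1; constraint 8: n + j = 14. The remaining constraints are straightforward to verify.

Satisfiable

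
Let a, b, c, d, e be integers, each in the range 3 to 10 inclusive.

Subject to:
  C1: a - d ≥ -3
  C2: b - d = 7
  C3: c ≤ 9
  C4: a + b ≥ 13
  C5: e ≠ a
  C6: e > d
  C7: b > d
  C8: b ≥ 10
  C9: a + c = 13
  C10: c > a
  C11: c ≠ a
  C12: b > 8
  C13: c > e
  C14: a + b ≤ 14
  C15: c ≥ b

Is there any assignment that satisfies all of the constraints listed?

From constraint 8: b ≥ 10. From constraints 3 and 15: b ≤ c and c ≤ 9, so b ≤ 9. But 9 < 10, so no value of b works.

Unsatisfiable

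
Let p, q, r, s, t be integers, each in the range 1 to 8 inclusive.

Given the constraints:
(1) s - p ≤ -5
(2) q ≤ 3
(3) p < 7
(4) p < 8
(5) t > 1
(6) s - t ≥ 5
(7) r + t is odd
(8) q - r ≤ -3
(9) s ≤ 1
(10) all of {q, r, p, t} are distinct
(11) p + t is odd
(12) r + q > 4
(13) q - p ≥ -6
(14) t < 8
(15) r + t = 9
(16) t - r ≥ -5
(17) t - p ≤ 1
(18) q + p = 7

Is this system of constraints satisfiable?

Constraints 1, 6, 8, 13, and 16 give s − t ≥ 5, t − r ≥ -5, r − q ≥ 3, q − p ≥ -6, p − s ≥ 5.
Adding all 5 inequalities: the left sides telescope to 0, and the right sides sum to 5 + (-5) + 3 + (-6) + 5 = 2. So 0 ≥ 2, which is false.

Unsatisfiable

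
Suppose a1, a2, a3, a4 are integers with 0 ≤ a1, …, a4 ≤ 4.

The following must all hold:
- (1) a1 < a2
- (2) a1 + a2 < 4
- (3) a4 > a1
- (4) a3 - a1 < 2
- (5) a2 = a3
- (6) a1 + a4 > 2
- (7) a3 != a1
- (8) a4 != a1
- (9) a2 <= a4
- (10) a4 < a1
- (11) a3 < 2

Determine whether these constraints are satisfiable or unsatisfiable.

Constraints 1, 9, and 10 give a4 < a1, a1 < a2, a2 ≤ a4. Chaining: a4 < a1 < a2 ≤ a4, which forces a4 < a4 — impossible.

Unsatisfiable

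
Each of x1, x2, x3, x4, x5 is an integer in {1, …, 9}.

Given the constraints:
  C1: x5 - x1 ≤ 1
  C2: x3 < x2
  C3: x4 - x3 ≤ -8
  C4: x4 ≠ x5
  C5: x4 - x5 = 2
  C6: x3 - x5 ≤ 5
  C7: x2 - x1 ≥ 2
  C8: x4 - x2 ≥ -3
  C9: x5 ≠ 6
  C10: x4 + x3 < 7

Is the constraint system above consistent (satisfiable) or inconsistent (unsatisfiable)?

Constraints 1, 3, 6, 7, and 8 give x4 − x2 ≥ -3, x2 − x1 ≥ 2, x1 − x5 ≥ -1, x5 − x3 ≥ -5, x3 − x4 ≥ 8.
Adding all 5 inequalities: the left sides telescope to 0, and the right sides sum to (-3) + 2 + (-1) + (-5) + 8 = 1. So 0 ≥ 1, which is false.

Unsatisfiable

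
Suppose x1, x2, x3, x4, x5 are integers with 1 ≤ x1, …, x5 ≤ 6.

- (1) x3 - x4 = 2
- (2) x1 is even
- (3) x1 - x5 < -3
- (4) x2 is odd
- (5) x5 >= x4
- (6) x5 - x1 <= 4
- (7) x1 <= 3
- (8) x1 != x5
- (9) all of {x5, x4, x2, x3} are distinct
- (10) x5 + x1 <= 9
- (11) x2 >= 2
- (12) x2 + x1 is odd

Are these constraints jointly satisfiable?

Satisfiable

Setting (x1, x2, x3, x4, x5) = (2, 5, 4, 2, 6) satisfies everything: constraint 1: x3 - x4 = 2; constraint 3: x1 - x5 = -4, and the others follow.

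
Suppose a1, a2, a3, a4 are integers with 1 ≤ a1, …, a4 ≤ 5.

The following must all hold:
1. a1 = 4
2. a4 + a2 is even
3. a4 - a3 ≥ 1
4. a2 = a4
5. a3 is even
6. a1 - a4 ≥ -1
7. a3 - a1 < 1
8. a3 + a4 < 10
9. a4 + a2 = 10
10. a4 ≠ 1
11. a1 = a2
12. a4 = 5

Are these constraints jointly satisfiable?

Unsatisfiable

Constraint 1 fixes a1 = 4 and constraint 12 fixes a4 = 5. Constraints 4 and 11 give a1 = a2 = a4, so a1 = a4. But 4 ≠ 5 — contradiction.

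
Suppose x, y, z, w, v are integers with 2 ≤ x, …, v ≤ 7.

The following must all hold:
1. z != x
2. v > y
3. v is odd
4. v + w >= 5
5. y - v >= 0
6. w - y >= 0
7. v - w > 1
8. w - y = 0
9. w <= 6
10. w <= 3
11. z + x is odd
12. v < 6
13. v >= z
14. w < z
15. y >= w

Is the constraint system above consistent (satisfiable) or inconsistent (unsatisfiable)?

Constraints 5, 6, 13, and 14 give z ≤ v, v ≤ y, y ≤ w, w < z. Chaining: z ≤ v ≤ y ≤ w < z, which forces z < z — impossible.

Unsatisfiable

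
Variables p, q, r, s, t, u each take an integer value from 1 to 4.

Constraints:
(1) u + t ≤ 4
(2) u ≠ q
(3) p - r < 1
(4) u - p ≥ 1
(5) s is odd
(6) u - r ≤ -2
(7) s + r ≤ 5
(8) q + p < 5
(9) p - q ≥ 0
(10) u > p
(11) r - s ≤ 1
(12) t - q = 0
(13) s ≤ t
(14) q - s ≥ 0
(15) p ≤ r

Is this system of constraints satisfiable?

Unsatisfiable

Constraints 4, 6, 9, 11, and 14 give s − r ≥ -1, r − u ≥ 2, u − p ≥ 1, p − q ≥ 0, q − s ≥ 0.
Adding all 5 inequalities: the left sides telescope to 0, and the right sides sum to (-1) + 2 + 1 + 0 + 0 = 2. So 0 ≥ 2, which is false.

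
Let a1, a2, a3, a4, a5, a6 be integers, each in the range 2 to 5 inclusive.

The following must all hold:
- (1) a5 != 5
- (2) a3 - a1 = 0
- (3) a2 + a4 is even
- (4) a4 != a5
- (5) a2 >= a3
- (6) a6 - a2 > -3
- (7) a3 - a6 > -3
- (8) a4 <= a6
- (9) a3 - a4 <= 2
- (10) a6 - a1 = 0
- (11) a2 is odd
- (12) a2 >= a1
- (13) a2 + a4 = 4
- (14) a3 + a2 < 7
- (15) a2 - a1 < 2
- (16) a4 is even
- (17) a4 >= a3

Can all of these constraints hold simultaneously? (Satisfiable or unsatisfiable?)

Unsatisfiable

Constraint 11 makes a2 odd and constraint 16 makes a4 even, so a2 + a4 must be odd. Constraint 3 says a2 + a4 is even — contradiction.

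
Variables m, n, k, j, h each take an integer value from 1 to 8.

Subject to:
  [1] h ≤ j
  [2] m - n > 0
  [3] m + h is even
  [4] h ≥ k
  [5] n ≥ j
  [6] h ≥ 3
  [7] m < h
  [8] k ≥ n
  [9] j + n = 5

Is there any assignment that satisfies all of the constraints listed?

Unsatisfiable

Constraints 1, 2, 5, and 7 give h ≤ j, j ≤ n, n < m, m < h. Chaining: h ≤ j ≤ n < m < h, which forces h < h — impossible.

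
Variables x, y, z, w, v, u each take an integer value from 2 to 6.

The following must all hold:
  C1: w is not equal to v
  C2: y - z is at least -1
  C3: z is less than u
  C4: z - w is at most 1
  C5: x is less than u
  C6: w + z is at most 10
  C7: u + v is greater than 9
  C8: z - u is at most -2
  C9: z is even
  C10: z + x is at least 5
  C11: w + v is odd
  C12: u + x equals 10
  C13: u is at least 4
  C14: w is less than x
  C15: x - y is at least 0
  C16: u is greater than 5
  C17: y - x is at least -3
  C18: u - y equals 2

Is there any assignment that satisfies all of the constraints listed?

The assignment x = 4, y = 4, z = 4, w = 3, v = 4, u = 6 works:
  constraint 2 holds since y - z = 0.
  constraint 4 holds since z - w = 1.
The rest check out directly.

Satisfiable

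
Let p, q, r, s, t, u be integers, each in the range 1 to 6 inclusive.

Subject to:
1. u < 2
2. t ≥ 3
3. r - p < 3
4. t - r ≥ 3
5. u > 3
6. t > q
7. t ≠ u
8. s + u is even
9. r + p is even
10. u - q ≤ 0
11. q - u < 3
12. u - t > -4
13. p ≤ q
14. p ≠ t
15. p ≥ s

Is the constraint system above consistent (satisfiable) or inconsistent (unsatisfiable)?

From constraint 5: u ≥ 4. From constraint 1: u ≤ 1. But 1 < 4, so no value of u works.

Unsatisfiable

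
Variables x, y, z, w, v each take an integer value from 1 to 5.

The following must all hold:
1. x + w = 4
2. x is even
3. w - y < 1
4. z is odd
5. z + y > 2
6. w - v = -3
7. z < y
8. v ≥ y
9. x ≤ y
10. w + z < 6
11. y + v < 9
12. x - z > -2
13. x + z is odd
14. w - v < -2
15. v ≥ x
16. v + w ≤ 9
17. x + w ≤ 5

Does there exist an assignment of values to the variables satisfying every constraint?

Satisfiable

Try x = 2, y = 3, z = 1, w = 2, v = 5.
Check constraint 1: x + w = 4; constraint 3: w - y = -1; constraint 5: z + y = 4. The remaining constraints are straightforward to verify.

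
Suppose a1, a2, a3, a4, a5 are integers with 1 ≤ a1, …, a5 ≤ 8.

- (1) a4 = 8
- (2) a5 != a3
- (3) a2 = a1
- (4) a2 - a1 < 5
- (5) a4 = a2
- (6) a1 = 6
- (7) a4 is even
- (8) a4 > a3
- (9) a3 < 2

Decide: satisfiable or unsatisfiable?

Unsatisfiable

Constraint 1 fixes a4 = 8 and constraint 6 fixes a1 = 6. Constraints 3 and 5 give a4 = a2 = a1, so a4 = a1. But 8 ≠ 6 — contradiction.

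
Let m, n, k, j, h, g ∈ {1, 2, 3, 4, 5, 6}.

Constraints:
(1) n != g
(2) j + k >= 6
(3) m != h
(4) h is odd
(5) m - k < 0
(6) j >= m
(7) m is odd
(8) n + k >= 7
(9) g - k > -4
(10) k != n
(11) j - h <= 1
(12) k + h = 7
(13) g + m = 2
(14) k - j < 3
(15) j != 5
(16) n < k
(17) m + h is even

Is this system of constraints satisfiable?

Take m = 1, n = 3, k = 4, j = 4, h = 3, g = 1. Then constraint 2: j + k = 8; constraint 5: m - k = -3, and every other listed constraint is also met.

Satisfiable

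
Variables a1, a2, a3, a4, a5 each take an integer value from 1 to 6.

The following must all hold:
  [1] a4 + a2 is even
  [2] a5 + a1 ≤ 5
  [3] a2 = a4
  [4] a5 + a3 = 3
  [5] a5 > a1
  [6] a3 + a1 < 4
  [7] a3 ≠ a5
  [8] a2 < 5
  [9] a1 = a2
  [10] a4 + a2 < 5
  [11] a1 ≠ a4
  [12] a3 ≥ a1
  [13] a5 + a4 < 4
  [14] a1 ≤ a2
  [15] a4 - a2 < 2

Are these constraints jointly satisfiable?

Unsatisfiable

From constraints 3 and 9, a1 = a2 = a4, so a1 = a4. But constraint 11 says a1 ≠ a4. Contradiction.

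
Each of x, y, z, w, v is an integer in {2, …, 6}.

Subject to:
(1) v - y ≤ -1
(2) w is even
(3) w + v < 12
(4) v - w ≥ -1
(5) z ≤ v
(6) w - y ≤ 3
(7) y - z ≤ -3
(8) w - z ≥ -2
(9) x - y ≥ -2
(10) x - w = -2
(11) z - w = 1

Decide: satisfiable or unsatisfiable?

Unsatisfiable

Constraints 1, 4, 7, and 8 give w − z ≥ -2, z − y ≥ 3, y − v ≥ 1, v − w ≥ -1.
Adding all 4 inequalities: the left sides telescope to 0, and the right sides sum to (-2) + 3 + 1 + (-1) = 1. So 0 ≥ 1, which is false.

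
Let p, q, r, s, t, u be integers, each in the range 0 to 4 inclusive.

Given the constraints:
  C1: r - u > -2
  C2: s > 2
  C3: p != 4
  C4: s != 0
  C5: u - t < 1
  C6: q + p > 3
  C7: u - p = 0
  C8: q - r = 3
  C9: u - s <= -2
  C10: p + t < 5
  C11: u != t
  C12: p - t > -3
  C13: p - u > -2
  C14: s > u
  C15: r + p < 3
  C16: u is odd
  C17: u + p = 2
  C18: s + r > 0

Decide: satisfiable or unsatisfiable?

Setting (p, q, r, s, t, u) = (1, 3, 0, 3, 3, 1) satisfies everything: constraint 1: r - u = -1; constraint 5: u - t = -2; constraint 6: q + p = 4, and the others follow.

Satisfiable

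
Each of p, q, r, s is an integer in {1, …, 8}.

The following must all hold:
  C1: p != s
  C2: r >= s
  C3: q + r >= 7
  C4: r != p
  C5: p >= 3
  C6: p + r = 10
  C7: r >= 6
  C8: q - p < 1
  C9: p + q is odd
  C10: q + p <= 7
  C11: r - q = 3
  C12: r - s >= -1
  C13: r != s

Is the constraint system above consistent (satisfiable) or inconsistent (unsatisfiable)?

Take p = 4, q = 3, r = 6, s = 5. Then constraint 3: q + r = 9; constraint 6: p + r = 10; constraint 8: q - p = -1, and every other listed constraint is also met.

Satisfiable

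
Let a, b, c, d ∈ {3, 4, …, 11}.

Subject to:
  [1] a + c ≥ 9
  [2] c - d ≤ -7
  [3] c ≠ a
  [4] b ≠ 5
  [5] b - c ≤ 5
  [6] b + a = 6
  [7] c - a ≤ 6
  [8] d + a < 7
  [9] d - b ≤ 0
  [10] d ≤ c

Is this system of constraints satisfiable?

Constraints 2, 5, and 9 give c − b ≥ -5, b − d ≥ 0, d − c ≥ 7.
Adding all 3 inequalities: the left sides telescope to 0, and the right sides sum to (-5) + 0 + 7 = 2. So 0 ≥ 2, which is false.

Unsatisfiable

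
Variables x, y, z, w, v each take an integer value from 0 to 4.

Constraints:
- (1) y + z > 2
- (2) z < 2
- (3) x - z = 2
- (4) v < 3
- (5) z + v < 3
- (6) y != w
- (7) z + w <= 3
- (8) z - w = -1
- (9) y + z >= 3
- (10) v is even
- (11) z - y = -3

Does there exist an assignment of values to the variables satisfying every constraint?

Satisfiable

Try x = 2, y = 3, z = 0, w = 1, v = 2.
Check constraint 1: y + z = 3; constraint 3: x - z = 2; constraint 5: z + v = 2. The remaining constraints are straightforward to verify.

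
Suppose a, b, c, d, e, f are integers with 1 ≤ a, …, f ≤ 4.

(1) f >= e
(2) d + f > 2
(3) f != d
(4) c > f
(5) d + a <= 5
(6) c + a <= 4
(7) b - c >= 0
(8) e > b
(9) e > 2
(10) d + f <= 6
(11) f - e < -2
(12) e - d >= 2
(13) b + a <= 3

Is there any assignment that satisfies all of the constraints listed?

Constraints 1, 4, 7, and 8 give f < c, c ≤ b, b < e, e ≤ f. Chaining: f < c ≤ b < e ≤ f, which forces f < f — impossible.

Unsatisfiable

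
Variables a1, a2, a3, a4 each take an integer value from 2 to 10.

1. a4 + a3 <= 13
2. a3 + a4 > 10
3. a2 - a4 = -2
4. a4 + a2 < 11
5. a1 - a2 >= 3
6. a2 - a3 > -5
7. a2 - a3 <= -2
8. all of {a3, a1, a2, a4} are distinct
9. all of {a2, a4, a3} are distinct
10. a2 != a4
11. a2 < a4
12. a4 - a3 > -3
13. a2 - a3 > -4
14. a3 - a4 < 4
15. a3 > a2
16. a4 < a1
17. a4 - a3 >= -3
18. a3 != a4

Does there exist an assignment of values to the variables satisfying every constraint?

Satisfiable

Setting (a1, a2, a3, a4) = (10, 4, 7, 6) satisfies everything: constraint 1: a4 + a3 = 13; constraint 2: a3 + a4 = 13; constraint 3: a2 - a4 = -2, and the others follow.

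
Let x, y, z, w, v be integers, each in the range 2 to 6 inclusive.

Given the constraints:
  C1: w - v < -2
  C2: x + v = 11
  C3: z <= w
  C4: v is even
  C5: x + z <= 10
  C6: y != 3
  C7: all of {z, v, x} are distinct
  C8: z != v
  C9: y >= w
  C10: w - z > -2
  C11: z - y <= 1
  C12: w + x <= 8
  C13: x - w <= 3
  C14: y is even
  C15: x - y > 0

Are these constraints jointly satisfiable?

Satisfiable

Take x = 5, y = 2, z = 2, w = 2, v = 6. Then constraint 1: w - v = -4; constraint 2: x + v = 11; constraint 5: x + z = 7, and every other listed constraint is also met.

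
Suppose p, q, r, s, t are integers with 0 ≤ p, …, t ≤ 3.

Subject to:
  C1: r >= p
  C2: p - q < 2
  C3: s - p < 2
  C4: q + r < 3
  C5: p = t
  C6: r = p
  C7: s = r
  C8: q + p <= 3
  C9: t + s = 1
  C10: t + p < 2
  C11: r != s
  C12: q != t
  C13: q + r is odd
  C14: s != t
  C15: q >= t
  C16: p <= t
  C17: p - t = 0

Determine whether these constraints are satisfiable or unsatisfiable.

Unsatisfiable

From constraints 5, 6, and 7, s = r = p = t, so s = t. But constraint 14 says s ≠ t. Contradiction.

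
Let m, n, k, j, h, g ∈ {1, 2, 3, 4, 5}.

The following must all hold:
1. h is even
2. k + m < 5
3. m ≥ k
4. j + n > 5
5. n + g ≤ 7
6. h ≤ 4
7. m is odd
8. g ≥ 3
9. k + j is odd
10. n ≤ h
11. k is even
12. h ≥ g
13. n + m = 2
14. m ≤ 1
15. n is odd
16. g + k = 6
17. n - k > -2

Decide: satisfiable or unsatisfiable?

Unsatisfiable

From constraints 6 and 12: g ≤ h ≤ 4. From constraints 3 and 14: k ≤ m ≤ 1. Hence g + k ≤ 5. But constraint 16 requires g + k = 6, and 6 > 5. Contradiction.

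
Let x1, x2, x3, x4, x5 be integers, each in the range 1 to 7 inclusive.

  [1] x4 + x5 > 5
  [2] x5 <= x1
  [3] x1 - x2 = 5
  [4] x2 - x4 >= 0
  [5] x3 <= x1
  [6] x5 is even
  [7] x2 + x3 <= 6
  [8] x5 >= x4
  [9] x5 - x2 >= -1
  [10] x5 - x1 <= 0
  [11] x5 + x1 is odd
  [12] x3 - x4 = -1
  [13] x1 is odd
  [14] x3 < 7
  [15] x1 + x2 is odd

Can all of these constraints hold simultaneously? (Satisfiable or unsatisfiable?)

Satisfiable

The assignment x1 = 7, x2 = 2, x3 = 1, x4 = 2, x5 = 4 works:
  constraint 1 holds since x4 + x5 = 6.
  constraint 3 holds since x1 - x2 = 5.
The rest check out directly.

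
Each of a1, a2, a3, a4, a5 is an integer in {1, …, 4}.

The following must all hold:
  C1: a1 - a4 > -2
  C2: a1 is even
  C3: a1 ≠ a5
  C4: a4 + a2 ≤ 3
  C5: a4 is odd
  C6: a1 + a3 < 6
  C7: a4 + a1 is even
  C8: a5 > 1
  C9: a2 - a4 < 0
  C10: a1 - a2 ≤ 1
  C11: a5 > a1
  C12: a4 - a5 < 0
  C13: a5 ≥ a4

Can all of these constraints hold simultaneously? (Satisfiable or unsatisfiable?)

Unsatisfiable

Constraint 5 makes a4 odd and constraint 2 makes a1 even, so a4 + a1 must be odd. Constraint 7 says a4 + a1 is even — contradiction.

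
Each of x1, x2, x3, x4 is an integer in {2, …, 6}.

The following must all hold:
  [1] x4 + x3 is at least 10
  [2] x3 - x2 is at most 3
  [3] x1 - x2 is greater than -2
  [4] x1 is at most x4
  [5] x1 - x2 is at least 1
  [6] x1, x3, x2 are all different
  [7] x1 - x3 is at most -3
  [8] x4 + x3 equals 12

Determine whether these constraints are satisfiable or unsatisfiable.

Constraints 2, 5, and 7 give x2 − x3 ≥ -3, x3 − x1 ≥ 3, x1 − x2 ≥ 1.
Adding all 3 inequalities: the left sides telescope to 0, and the right sides sum to (-3) + 3 + 1 = 1. So 0 ≥ 1, which is false.

Unsatisfiable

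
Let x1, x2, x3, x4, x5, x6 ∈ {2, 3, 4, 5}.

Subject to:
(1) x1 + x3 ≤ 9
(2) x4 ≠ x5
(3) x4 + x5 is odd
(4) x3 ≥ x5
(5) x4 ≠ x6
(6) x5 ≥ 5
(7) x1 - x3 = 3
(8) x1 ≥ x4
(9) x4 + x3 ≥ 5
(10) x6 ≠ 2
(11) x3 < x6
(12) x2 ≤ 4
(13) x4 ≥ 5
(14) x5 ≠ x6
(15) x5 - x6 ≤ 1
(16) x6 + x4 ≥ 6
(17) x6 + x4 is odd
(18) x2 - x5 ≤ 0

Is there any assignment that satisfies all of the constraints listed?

From constraints 8 and 13: x1 ≥ x4 ≥ 5. From constraints 4 and 6: x3 ≥ x5 ≥ 5. Hence x1 + x3 ≥ 10. But constraint 1 requires x1 + x3 ≤ 9, and 9 < 10. Contradiction.

Unsatisfiable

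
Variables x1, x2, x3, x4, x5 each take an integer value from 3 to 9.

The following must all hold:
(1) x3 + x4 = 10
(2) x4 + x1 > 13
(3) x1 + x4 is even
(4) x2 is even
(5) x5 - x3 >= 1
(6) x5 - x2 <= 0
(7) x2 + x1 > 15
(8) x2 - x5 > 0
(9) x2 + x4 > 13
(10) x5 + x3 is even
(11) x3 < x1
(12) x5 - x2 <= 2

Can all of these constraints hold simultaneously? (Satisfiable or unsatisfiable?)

Satisfiable

The assignment x1 = 9, x2 = 8, x3 = 3, x4 = 7, x5 = 7 works:
  constraint 1 holds since x3 + x4 = 10.
  constraint 2 holds since x4 + x1 = 16.
The rest check out directly.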